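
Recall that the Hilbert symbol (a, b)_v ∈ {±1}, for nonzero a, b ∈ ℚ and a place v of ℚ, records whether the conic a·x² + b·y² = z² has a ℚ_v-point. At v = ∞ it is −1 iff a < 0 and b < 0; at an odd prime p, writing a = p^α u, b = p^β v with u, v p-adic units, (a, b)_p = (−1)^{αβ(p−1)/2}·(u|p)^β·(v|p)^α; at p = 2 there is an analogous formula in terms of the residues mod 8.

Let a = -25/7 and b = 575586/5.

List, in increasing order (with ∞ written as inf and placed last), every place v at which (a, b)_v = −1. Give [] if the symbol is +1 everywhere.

(a, b) ≡ (-7, 35530) mod (ℚ^×)²; places V = {2, 3, 5, 7, 11, 17, 19, ∞}.
(a,b)_∞: sgn(-7)=−, sgn(35530)=+, so +1.
(a,b)_5: α=2, u≡2; β=-1, v≡1 (mod 5); (2|5)=-1, (1|5)=+1; sign (−1)^0·-1^-1·+1^2 = -1.
(a,b)_19: α=0, u≡10; β=1, v≡13 (mod 19); (10|19)=-1, (13|19)=-1; sign (−1)^0·-1^1·-1^0 = -1.
(a,b)_7: α=-1, u≡3; β=0, v≡5 (mod 7); (3|7)=-1, (5|7)=-1; sign (−1)^0·-1^0·-1^-1 = -1.
(a,b)_11: α=0, u≡9; β=1, v≡2 (mod 11); (9|11)=+1, (2|11)=-1; sign (−1)^0·+1^1·-1^0 = +1.
(a,b)_3: α=0, u≡2; β=4, v≡1 (mod 3); (2|3)=-1, (1|3)=+1; sign (−1)^0·-1^4·+1^0 = +1.
(a,b)_17: α=0, u≡11; β=1, v≡9 (mod 17); (11|17)=-1, (9|17)=+1; sign (−1)^0·-1^1·+1^0 = -1.
(a,b)_2: α=0, β=1; u≡1, v≡5 (mod 8); ε(u)ε(v)=0·0, αω(v)=0·1, βω(u)=1·0; sum ≡ 0  ⇒  +1.
|Ram(-7, 35530)| = 4, even; anisotropic at {5, 7, 17, 19}.

[5, 7, 17, 19]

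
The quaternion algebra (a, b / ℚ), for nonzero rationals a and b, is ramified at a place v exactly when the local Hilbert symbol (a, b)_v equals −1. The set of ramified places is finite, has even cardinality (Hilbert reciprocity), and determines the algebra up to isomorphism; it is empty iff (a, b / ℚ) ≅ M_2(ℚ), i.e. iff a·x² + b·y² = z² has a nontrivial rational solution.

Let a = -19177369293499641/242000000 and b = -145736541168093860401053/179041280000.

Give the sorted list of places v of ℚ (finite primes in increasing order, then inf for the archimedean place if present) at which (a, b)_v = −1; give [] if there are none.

[37, inf]

Mod squares: a ≡ -2, b ≡ -3034. Check v ∈ {∞, 2, 3, 5, 7, 11, 13, 17, 23, 37, 41}.
v=3: a=3^8·(≡1), b=3^4·(≡2) mod 3; (1|3)=+1, (2|3)=-1; (−1)^{8·4·1}·(+1)^4·(-1)^8 = +1.
v=17: a=17^0·(≡13), b=17^-2·(≡15) mod 17; (13|17)=+1, (15|17)=+1; (−1)^{0·-2·8}·(+1)^-2·(+1)^0 = +1.
v=∞: -2 < 0 and -3034 < 0  ⇒  (a,b)_∞ = -1.
v=23: a=23^2·(≡5), b=23^2·(≡8) mod 23; (5|23)=-1, (8|23)=+1; (−1)^{2·2·11}·(-1)^2·(+1)^2 = +1.
v=2: v_2(a)=-7, v_2(b)=-13; units ≡ 7, 3 (mod 8); ε·ε+αω+βω = 1·1+-7·1+-13·0 ≡ 0  ⇒  (a,b)_2 = +1.
v=41: a=41^2·(≡37), b=41^3·(≡25) mod 41; (37|41)=+1, (25|41)=+1; (−1)^{2·3·20}·(+1)^3·(+1)^2 = +1.
v=11: a=11^-2·(≡9), b=11^-2·(≡8) mod 11; (9|11)=+1, (8|11)=-1; (−1)^{-2·-2·5}·(+1)^-2·(-1)^-2 = +1.
v=13: a=13^0·(≡11), b=13^2·(≡8) mod 13; (11|13)=-1, (8|13)=-1; (−1)^{0·2·6}·(-1)^2·(-1)^0 = +1.
v=7: a=7^4·(≡6), b=7^8·(≡1) mod 7; (6|7)=-1, (1|7)=+1; (−1)^{4·8·3}·(-1)^8·(+1)^4 = +1.
v=5: a=5^-6·(≡3), b=5^-4·(≡4) mod 5; (3|5)=-1, (4|5)=+1; (−1)^{-6·-4·2}·(-1)^-4·(+1)^-6 = +1.
v=37: a=37^2·(≡8), b=37^3·(≡32) mod 37; (8|37)=-1, (32|37)=-1; (−1)^{2·3·18}·(-1)^3·(-1)^2 = -1.
(-2, -3034 / ℚ) ramifies at {37, ∞}: a division algebra.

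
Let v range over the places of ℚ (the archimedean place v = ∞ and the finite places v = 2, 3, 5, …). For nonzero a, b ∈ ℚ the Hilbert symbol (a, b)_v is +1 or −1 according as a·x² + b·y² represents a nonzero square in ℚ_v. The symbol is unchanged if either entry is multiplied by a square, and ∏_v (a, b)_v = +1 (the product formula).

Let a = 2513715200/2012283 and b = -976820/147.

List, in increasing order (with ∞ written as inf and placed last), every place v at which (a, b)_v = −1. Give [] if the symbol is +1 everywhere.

Mod squares: a ≡ 51, b ≡ -15. Check v ∈ {∞, 2, 3, 5, 7, 13, 17, 19}.
v=2: v_2(a)=14, v_2(b)=2; units ≡ 3, 1 (mod 8); ε·ε+αω+βω = 1·0+14·0+2·1 ≡ 0  ⇒  (a,b)_2 = +1.
v=19: a=19^2·(≡13), b=19^0·(≡6) mod 19; (13|19)=-1, (6|19)=+1; (−1)^{2·0·9}·(-1)^0·(+1)^2 = +1.
v=17: a=17^1·(≡11), b=17^2·(≡8) mod 17; (11|17)=-1, (8|17)=+1; (−1)^{1·2·8}·(-1)^2·(+1)^1 = +1.
v=7: a=7^-2·(≡2), b=7^-2·(≡3) mod 7; (2|7)=+1, (3|7)=-1; (−1)^{-2·-2·3}·(+1)^-2·(-1)^-2 = +1.
v=3: a=3^-5·(≡2), b=3^-1·(≡1) mod 3; (2|3)=-1, (1|3)=+1; (−1)^{-5·-1·1}·(-1)^-1·(+1)^-5 = +1.
v=13: a=13^-2·(≡4), b=13^2·(≡11) mod 13; (4|13)=+1, (11|13)=-1; (−1)^{-2·2·6}·(+1)^2·(-1)^-2 = +1.
v=∞: 51 > 0 and -15 < 0  ⇒  (a,b)_∞ = +1.
v=5: a=5^2·(≡1), b=5^1·(≡3) mod 5; (1|5)=+1, (3|5)=-1; (−1)^{2·1·2}·(+1)^1·(-1)^2 = +1.
Every local symbol is +1, so the conic 51·x² + -15·y² = z² has ℚ_v-points for all v and hence a ℚ-point; (a, b / ℚ) ≅ M_2(ℚ).

[]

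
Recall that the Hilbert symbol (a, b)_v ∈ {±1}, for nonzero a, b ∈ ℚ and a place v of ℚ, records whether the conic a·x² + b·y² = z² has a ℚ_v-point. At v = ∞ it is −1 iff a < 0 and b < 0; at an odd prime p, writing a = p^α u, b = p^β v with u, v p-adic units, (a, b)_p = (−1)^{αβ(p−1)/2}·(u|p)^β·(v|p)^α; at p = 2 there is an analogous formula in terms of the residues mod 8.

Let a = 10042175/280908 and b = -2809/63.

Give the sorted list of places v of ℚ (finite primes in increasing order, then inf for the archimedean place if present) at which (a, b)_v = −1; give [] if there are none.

Mod squares: a ≡ 429, b ≡ -7. Check v ∈ {∞, 2, 3, 5, 7, 11, 13, 17, 53}.
v=11: a=11^1·(≡2), b=11^0·(≡5) mod 11; (2|11)=-1, (5|11)=+1; (−1)^{1·0·5}·(-1)^0·(+1)^1 = +1.
v=3: a=3^-5·(≡2), b=3^-2·(≡2) mod 3; (2|3)=-1, (2|3)=-1; (−1)^{-5·-2·1}·(-1)^-2·(-1)^-5 = -1.
v=5: a=5^2·(≡4), b=5^0·(≡2) mod 5; (4|5)=+1, (2|5)=-1; (−1)^{2·0·2}·(+1)^0·(-1)^2 = +1.
v=17: a=17^-2·(≡1), b=17^0·(≡11) mod 17; (1|17)=+1, (11|17)=-1; (−1)^{-2·0·8}·(+1)^0·(-1)^-2 = +1.
v=2: v_2(a)=-2, v_2(b)=0; units ≡ 5, 1 (mod 8); ε·ε+αω+βω = 0·0+-2·0+0·1 ≡ 0  ⇒  (a,b)_2 = +1.
v=53: a=53^2·(≡3), b=53^2·(≡37) mod 53; (3|53)=-1, (37|53)=+1; (−1)^{2·2·26}·(-1)^2·(+1)^2 = +1.
v=7: a=7^0·(≡2), b=7^-1·(≡6) mod 7; (2|7)=+1, (6|7)=-1; (−1)^{0·-1·3}·(+1)^-1·(-1)^0 = +1.
v=∞: 429 > 0 and -7 < 0  ⇒  (a,b)_∞ = +1.
v=13: a=13^1·(≡7), b=13^0·(≡7) mod 13; (7|13)=-1, (7|13)=-1; (−1)^{1·0·6}·(-1)^0·(-1)^1 = -1.
(429, -7 / ℚ) ramifies at {3, 13}: a division algebra.

[3, 13]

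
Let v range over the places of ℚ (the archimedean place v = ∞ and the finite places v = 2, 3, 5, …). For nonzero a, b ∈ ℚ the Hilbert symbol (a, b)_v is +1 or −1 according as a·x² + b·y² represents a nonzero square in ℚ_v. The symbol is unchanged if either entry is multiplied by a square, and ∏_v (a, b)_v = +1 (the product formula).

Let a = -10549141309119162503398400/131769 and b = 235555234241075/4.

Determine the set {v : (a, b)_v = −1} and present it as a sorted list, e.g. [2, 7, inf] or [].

(a, b) ≡ (-215441, 203) mod (ℚ^×)²; places V = {2, 3, 5, 7, 11, 17, 19, 23, 29, ∞}.
(a,b)_2: α=10, β=-2; u≡7, v≡3 (mod 8); ε(u)ε(v)=1·1, αω(v)=10·1, βω(u)=-2·0; sum ≡ 1  ⇒  -1.
(a,b)_5: α=2, u≡1; β=2, v≡2 (mod 5); (1|5)=+1, (2|5)=-1; sign (−1)^0·+1^2·-1^2 = +1.
(a,b)_19: α=3, u≡4; β=2, v≡8 (mod 19); (4|19)=+1, (8|19)=-1; sign (−1)^0·+1^2·-1^3 = -1.
(a,b)_7: α=2, u≡6; β=1, v≡4 (mod 7); (6|7)=-1, (4|7)=+1; sign (−1)^0·-1^1·+1^2 = -1.
(a,b)_17: α=3, u≡2; β=2, v≡8 (mod 17); (2|17)=+1, (8|17)=+1; sign (−1)^0·+1^2·+1^3 = +1.
(a,b)_∞: sgn(-215441)=−, sgn(203)=+, so +1.
(a,b)_29: α=5, u≡23; β=3, v≡28 (mod 29); (23|29)=+1, (28|29)=+1; sign (−1)^0·+1^3·+1^5 = +1.
(a,b)_3: α=-2, u≡1; β=0, v≡2 (mod 3); (1|3)=+1, (2|3)=-1; sign (−1)^0·+1^0·-1^-2 = +1.
(a,b)_11: α=-4, u≡4; β=0, v≡3 (mod 11); (4|11)=+1, (3|11)=+1; sign (−1)^0·+1^0·+1^-4 = +1.
(a,b)_23: α=3, u≡20; β=2, v≡20 (mod 23); (20|23)=-1, (20|23)=-1; sign (−1)^0·-1^2·-1^3 = -1.
Ram(-215441, 203) = {2, 7, 19, 23}; no ℚ_2-point on the conic.

[2, 7, 19, 23]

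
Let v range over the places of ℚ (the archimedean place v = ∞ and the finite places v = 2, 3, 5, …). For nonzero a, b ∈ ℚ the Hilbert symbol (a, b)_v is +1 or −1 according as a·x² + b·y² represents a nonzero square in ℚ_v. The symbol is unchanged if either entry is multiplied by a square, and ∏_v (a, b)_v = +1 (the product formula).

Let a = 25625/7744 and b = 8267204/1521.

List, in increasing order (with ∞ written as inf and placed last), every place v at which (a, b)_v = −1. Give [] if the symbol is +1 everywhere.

(a, b) ≡ (41, 17081) mod (ℚ^×)²; places V = {2, 3, 5, 11, 13, 19, 29, 31, 41, ∞}.
(a,b)_5: α=4, u≡4; β=0, v≡4 (mod 5); (4|5)=+1, (4|5)=+1; sign (−1)^0·+1^0·+1^4 = +1.
(a,b)_11: α=-2, u≡8; β=2, v≡1 (mod 11); (8|11)=-1, (1|11)=+1; sign (−1)^0·-1^2·+1^-2 = +1.
(a,b)_41: α=1, u≡39; β=0, v≡32 (mod 41); (39|41)=+1, (32|41)=+1; sign (−1)^0·+1^0·+1^1 = +1.
(a,b)_29: α=0, u≡18; β=1, v≡25 (mod 29); (18|29)=-1, (25|29)=+1; sign (−1)^0·-1^1·+1^0 = -1.
(a,b)_19: α=0, u≡15; β=1, v≡16 (mod 19); (15|19)=-1, (16|19)=+1; sign (−1)^0·-1^1·+1^0 = -1.
(a,b)_2: α=-6, β=2; u≡1, v≡1 (mod 8); ε(u)ε(v)=0·0, αω(v)=-6·0, βω(u)=2·0; sum ≡ 0  ⇒  +1.
(a,b)_∞: sgn(41)=+, sgn(17081)=+, so +1.
(a,b)_3: α=0, u≡2; β=-2, v≡2 (mod 3); (2|3)=-1, (2|3)=-1; sign (−1)^0·-1^-2·-1^0 = +1.
(a,b)_13: α=0, u≡6; β=-2, v≡4 (mod 13); (6|13)=-1, (4|13)=+1; sign (−1)^0·-1^-2·+1^0 = +1.
(a,b)_31: α=0, u≡2; β=1, v≡11 (mod 31); (2|31)=+1, (11|31)=-1; sign (−1)^0·+1^1·-1^0 = +1.
(41, 17081 / ℚ) ramifies at {19, 29}: a division algebra.

[19, 29]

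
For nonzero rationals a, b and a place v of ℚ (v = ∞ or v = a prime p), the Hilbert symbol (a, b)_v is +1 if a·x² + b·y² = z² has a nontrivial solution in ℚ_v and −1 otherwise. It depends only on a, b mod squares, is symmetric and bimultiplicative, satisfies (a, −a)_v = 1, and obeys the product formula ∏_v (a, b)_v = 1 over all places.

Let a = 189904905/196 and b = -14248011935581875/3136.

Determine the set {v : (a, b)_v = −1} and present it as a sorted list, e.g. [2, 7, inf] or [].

(a, b) ≡ (2344505, -200651) mod (ℚ^×)²; places V = {2, 3, 5, 7, 11, 17, 19, 23, 29, 37, ∞}.
(a,b)_29: α=1, u≡23; β=1, v≡21 (mod 29); (23|29)=+1, (21|29)=-1; sign (−1)^0·+1^1·-1^1 = -1.
(a,b)_23: α=1, u≡22; β=0, v≡4 (mod 23); (22|23)=-1, (4|23)=+1; sign (−1)^0·-1^0·+1^1 = +1.
(a,b)_11: α=0, u≡4; β=3, v≡6 (mod 11); (4|11)=+1, (6|11)=-1; sign (−1)^0·+1^3·-1^0 = +1.
(a,b)_3: α=4, u≡2; β=2, v≡1 (mod 3); (2|3)=-1, (1|3)=+1; sign (−1)^0·-1^2·+1^4 = +1.
(a,b)_5: α=1, u≡1; β=4, v≡4 (mod 5); (1|5)=+1, (4|5)=+1; sign (−1)^0·+1^4·+1^1 = +1.
(a,b)_17: α=0, u≡9; β=3, v≡10 (mod 17); (9|17)=+1, (10|17)=-1; sign (−1)^0·+1^3·-1^0 = +1.
(a,b)_19: α=1, u≡17; β=2, v≡15 (mod 19); (17|19)=+1, (15|19)=-1; sign (−1)^0·+1^2·-1^1 = -1.
(a,b)_37: α=1, u≡10; β=1, v≡27 (mod 37); (10|37)=+1, (27|37)=+1; sign (−1)^0·+1^1·+1^1 = +1.
(a,b)_2: α=-2, β=-6; u≡1, v≡5 (mod 8); ε(u)ε(v)=0·0, αω(v)=-2·1, βω(u)=-6·0; sum ≡ 0  ⇒  +1.
(a,b)_∞: sgn(2344505)=+, sgn(-200651)=−, so +1.
(a,b)_7: α=-2, u≡2; β=-2, v≡4 (mod 7); (2|7)=+1, (4|7)=+1; sign (−1)^0·+1^-2·+1^-2 = +1.
(2344505, -200651 / ℚ) ramifies at {19, 29}: a division algebra.

[19, 29]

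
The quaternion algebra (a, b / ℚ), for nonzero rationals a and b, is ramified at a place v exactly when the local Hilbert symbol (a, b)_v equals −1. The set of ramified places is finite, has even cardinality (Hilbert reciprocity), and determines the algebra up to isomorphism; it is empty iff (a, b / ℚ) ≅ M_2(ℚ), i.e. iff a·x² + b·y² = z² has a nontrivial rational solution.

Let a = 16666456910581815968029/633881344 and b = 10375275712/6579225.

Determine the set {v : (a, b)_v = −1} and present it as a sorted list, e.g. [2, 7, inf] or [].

(a, b) ≡ (24420871, 667) mod (ℚ^×)²; places V = {2, 3, 5, 7, 17, 19, 23, 29, 41, 47, ∞}.
(a,b)_3: α=0, u≡1; β=-6, v≡1 (mod 3); (1|3)=+1, (1|3)=+1; sign (−1)^0·+1^-6·+1^0 = +1.
(a,b)_29: α=9, u≡17; β=3, v≡16 (mod 29); (17|29)=-1, (16|29)=+1; sign (−1)^0·-1^3·+1^9 = -1.
(a,b)_∞: sgn(24420871)=+, sgn(667)=+, so +1.
(a,b)_19: α=-5, u≡16; β=-2, v≡13 (mod 19); (16|19)=+1, (13|19)=-1; sign (−1)^0·+1^-2·-1^-5 = -1.
(a,b)_5: α=0, u≡1; β=-2, v≡3 (mod 5); (1|5)=+1, (3|5)=-1; sign (−1)^0·+1^-2·-1^0 = +1.
(a,b)_41: α=1, u≡15; β=0, v≡29 (mod 41); (15|41)=-1, (29|41)=-1; sign (−1)^0·-1^0·-1^1 = -1.
(a,b)_23: α=3, u≡22; β=1, v≡6 (mod 23); (22|23)=-1, (6|23)=+1; sign (−1)^1·-1^1·+1^3 = +1.
(a,b)_47: α=1, u≡9; β=0, v≡6 (mod 47); (9|47)=+1, (6|47)=+1; sign (−1)^0·+1^0·+1^1 = +1.
(a,b)_2: α=-8, β=6; u≡7, v≡3 (mod 8); ε(u)ε(v)=1·1, αω(v)=-8·1, βω(u)=6·0; sum ≡ 1  ⇒  -1.
(a,b)_7: α=2, u≡6; β=0, v≡2 (mod 7); (6|7)=-1, (2|7)=+1; sign (−1)^0·-1^0·+1^2 = +1.
(a,b)_17: α=0, u≡3; β=2, v≡2 (mod 17); (3|17)=-1, (2|17)=+1; sign (−1)^0·-1^2·+1^0 = +1.
(24420871, 667 / ℚ) ramifies at {2, 19, 29, 41}: a division algebra.

[2, 19, 29, 41]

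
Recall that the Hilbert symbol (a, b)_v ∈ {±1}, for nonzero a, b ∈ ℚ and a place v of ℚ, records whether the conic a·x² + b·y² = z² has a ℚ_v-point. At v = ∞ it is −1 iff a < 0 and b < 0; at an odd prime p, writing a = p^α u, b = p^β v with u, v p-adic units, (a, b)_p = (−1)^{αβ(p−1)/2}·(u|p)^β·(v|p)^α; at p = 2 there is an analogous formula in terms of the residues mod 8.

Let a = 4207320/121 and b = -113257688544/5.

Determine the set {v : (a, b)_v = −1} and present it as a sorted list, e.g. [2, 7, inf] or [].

Mod squares: a ≡ 116870, b ≡ -3932558630. Check v ∈ {∞, 2, 3, 5, 7, 11, 13, 19, 23, 29, 31}.
v=7: a=7^0·(≡6), b=7^1·(≡3) mod 7; (6|7)=-1, (3|7)=-1; (−1)^{0·1·3}·(-1)^1·(-1)^0 = -1.
v=31: a=31^1·(≡20), b=31^1·(≡29) mod 31; (20|31)=+1, (29|31)=-1; (−1)^{1·1·15}·(+1)^1·(-1)^1 = +1.
v=5: a=5^1·(≡4), b=5^-1·(≡1) mod 5; (4|5)=+1, (1|5)=+1; (−1)^{1·-1·2}·(+1)^-1·(+1)^1 = +1.
v=23: a=23^0·(≡19), b=23^1·(≡5) mod 23; (19|23)=-1, (5|23)=-1; (−1)^{0·1·11}·(-1)^1·(-1)^0 = -1.
v=∞: 116870 > 0 and -3932558630 < 0  ⇒  (a,b)_∞ = +1.
v=29: a=29^1·(≡16), b=29^1·(≡24) mod 29; (16|29)=+1, (24|29)=+1; (−1)^{1·1·14}·(+1)^1·(+1)^1 = +1.
v=19: a=19^0·(≡16), b=19^1·(≡18) mod 19; (16|19)=+1, (18|19)=-1; (−1)^{0·1·9}·(+1)^1·(-1)^0 = +1.
v=13: a=13^1·(≡11), b=13^1·(≡9) mod 13; (11|13)=-1, (9|13)=+1; (−1)^{1·1·6}·(-1)^1·(+1)^1 = -1.
v=3: a=3^2·(≡2), b=3^2·(≡1) mod 3; (2|3)=-1, (1|3)=+1; (−1)^{2·2·1}·(-1)^2·(+1)^2 = +1.
v=11: a=11^-2·(≡7), b=11^1·(≡9) mod 11; (7|11)=-1, (9|11)=+1; (−1)^{-2·1·5}·(-1)^1·(+1)^-2 = -1.
v=2: v_2(a)=3, v_2(b)=5; units ≡ 3, 5 (mod 8); ε·ε+αω+βω = 1·0+3·1+5·1 ≡ 0  ⇒  (a,b)_2 = +1.
Ram(116870, -3932558630) = {7, 11, 13, 23}; no ℚ_7-point on the conic.

[7, 11, 13, 23]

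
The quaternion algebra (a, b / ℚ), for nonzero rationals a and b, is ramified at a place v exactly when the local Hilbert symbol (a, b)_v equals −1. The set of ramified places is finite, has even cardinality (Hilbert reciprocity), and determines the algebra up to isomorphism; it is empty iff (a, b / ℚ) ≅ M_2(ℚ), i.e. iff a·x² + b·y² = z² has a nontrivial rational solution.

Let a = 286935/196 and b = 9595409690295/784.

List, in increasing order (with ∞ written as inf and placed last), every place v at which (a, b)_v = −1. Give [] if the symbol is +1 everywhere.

[2, 5, 11, 23, 37, 43]

Mod squares: a ≡ 286935, b ≡ 3689123295. Check v ∈ {∞, 2, 3, 5, 7, 11, 13, 17, 23, 37, 43, 47}.
v=2: v_2(a)=-2, v_2(b)=-4; units ≡ 7, 7 (mod 8); ε·ε+αω+βω = 1·1+-2·0+-4·0 ≡ 1  ⇒  (a,b)_2 = -1.
v=23: a=23^0·(≡20), b=23^1·(≡1) mod 23; (20|23)=-1, (1|23)=+1; (−1)^{0·1·11}·(-1)^1·(+1)^0 = -1.
v=13: a=13^0·(≡12), b=13^1·(≡3) mod 13; (12|13)=+1, (3|13)=+1; (−1)^{0·1·6}·(+1)^1·(+1)^0 = +1.
v=37: a=37^1·(≡2), b=37^1·(≡25) mod 37; (2|37)=-1, (25|37)=+1; (−1)^{1·1·18}·(-1)^1·(+1)^1 = -1.
v=47: a=47^1·(≡17), b=47^1·(≡29) mod 47; (17|47)=+1, (29|47)=-1; (−1)^{1·1·23}·(+1)^1·(-1)^1 = +1.
v=3: a=3^1·(≡2), b=3^3·(≡1) mod 3; (2|3)=-1, (1|3)=+1; (−1)^{1·3·1}·(-1)^3·(+1)^1 = +1.
v=11: a=11^1·(≡9), b=11^1·(≡5) mod 11; (9|11)=+1, (5|11)=+1; (−1)^{1·1·5}·(+1)^1·(+1)^1 = -1.
v=7: a=7^-2·(≡3), b=7^-2·(≡1) mod 7; (3|7)=-1, (1|7)=+1; (−1)^{-2·-2·3}·(-1)^-2·(+1)^-2 = +1.
v=5: a=5^1·(≡2), b=5^1·(≡1) mod 5; (2|5)=-1, (1|5)=+1; (−1)^{1·1·2}·(-1)^1·(+1)^1 = -1.
v=17: a=17^0·(≡1), b=17^2·(≡7) mod 17; (1|17)=+1, (7|17)=-1; (−1)^{0·2·8}·(+1)^2·(-1)^0 = +1.
v=∞: 286935 > 0 and 3689123295 > 0  ⇒  (a,b)_∞ = +1.
v=43: a=43^0·(≡7), b=43^1·(≡34) mod 43; (7|43)=-1, (34|43)=-1; (−1)^{0·1·21}·(-1)^1·(-1)^0 = -1.
(286935, 3689123295 / ℚ) ramifies at {2, 5, 11, 23, 37, 43}: a division algebra.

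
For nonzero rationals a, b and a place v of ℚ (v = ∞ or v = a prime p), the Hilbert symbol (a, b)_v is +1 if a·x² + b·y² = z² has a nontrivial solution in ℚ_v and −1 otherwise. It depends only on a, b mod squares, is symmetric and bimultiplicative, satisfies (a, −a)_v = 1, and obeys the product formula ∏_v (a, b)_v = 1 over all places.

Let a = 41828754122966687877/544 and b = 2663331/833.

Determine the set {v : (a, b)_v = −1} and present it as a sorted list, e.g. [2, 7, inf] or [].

[2, 11, 23, 29]

(a, b) ≡ (8602, 374187) mod (ℚ^×)²; places V = {2, 3, 7, 11, 13, 17, 23, 29, ∞}.
(a,b)_17: α=-1, u≡15; β=-1, v≡4 (mod 17); (15|17)=+1, (4|17)=+1; sign (−1)^0·+1^-1·+1^-1 = +1.
(a,b)_3: α=2, u≡1; β=1, v≡1 (mod 3); (1|3)=+1, (1|3)=+1; sign (−1)^0·+1^1·+1^2 = +1.
(a,b)_11: α=3, u≡1; β=3, v≡4 (mod 11); (1|11)=+1, (4|11)=+1; sign (−1)^1·+1^3·+1^3 = -1.
(a,b)_23: α=3, u≡12; β=1, v≡3 (mod 23); (12|23)=+1, (3|23)=+1; sign (−1)^1·+1^1·+1^3 = -1.
(a,b)_29: α=4, u≡12; β=1, v≡15 (mod 29); (12|29)=-1, (15|29)=-1; sign (−1)^0·-1^1·-1^4 = -1.
(a,b)_∞: sgn(8602)=+, sgn(374187)=+, so +1.
(a,b)_13: α=2, u≡3; β=0, v≡8 (mod 13); (3|13)=+1, (8|13)=-1; sign (−1)^0·+1^0·-1^2 = +1.
(a,b)_2: α=-5, β=0; u≡5, v≡3 (mod 8); ε(u)ε(v)=0·1, αω(v)=-5·1, βω(u)=0·1; sum ≡ 1  ⇒  -1.
(a,b)_7: α=4, u≡6; β=-2, v≡2 (mod 7); (6|7)=-1, (2|7)=+1; sign (−1)^0·-1^-2·+1^4 = +1.
Ram(8602, 374187) = {2, 11, 23, 29}; no ℚ_2-point on the conic.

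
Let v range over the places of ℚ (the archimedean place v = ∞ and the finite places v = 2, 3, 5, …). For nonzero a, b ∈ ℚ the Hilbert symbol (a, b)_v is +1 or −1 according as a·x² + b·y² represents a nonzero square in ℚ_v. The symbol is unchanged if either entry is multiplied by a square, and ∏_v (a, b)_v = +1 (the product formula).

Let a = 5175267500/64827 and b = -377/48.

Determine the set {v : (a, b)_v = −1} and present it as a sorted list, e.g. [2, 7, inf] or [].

(a, b) ≡ (21489, -1131) mod (ℚ^×)²; places V = {2, 3, 5, 7, 13, 17, 19, 29, ∞}.
(a,b)_7: α=-4, u≡3; β=0, v≡6 (mod 7); (3|7)=-1, (6|7)=-1; sign (−1)^0·-1^0·-1^-4 = +1.
(a,b)_5: α=4, u≡4; β=0, v≡1 (mod 5); (4|5)=+1, (1|5)=+1; sign (−1)^0·+1^0·+1^4 = +1.
(a,b)_29: α=1, u≡7; β=1, v≡10 (mod 29); (7|29)=+1, (10|29)=-1; sign (−1)^0·+1^1·-1^1 = -1.
(a,b)_2: α=2, β=-4; u≡1, v≡5 (mod 8); ε(u)ε(v)=0·0, αω(v)=2·1, βω(u)=-4·0; sum ≡ 0  ⇒  +1.
(a,b)_3: α=-3, u≡2; β=-1, v≡1 (mod 3); (2|3)=-1, (1|3)=+1; sign (−1)^1·-1^-1·+1^-3 = +1.
(a,b)_∞: sgn(21489)=+, sgn(-1131)=−, so +1.
(a,b)_13: α=1, u≡11; β=1, v≡4 (mod 13); (11|13)=-1, (4|13)=+1; sign (−1)^0·-1^1·+1^1 = -1.
(a,b)_17: α=2, u≡1; β=0, v≡1 (mod 17); (1|17)=+1, (1|17)=+1; sign (−1)^0·+1^0·+1^2 = +1.
(a,b)_19: α=1, u≡18; β=0, v≡6 (mod 19); (18|19)=-1, (6|19)=+1; sign (−1)^0·-1^0·+1^1 = +1.
(21489, -1131 / ℚ) ramifies at {13, 29}: a division algebra.

[13, 29]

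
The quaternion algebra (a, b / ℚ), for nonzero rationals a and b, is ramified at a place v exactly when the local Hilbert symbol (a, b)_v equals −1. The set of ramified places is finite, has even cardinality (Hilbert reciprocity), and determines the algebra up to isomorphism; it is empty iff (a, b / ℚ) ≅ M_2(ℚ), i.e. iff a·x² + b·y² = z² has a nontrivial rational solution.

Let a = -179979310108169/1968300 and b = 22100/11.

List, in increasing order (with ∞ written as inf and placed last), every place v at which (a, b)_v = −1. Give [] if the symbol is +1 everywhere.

(a, b) ≡ (-627, 2431) mod (ℚ^×)²; places V = {2, 3, 5, 11, 13, 17, 19, ∞}.
(a,b)_2: α=-2, β=2; u≡5, v≡7 (mod 8); ε(u)ε(v)=0·1, αω(v)=-2·0, βω(u)=2·1; sum ≡ 0  ⇒  +1.
(a,b)_3: α=-9, u≡1; β=0, v≡1 (mod 3); (1|3)=+1, (1|3)=+1; sign (−1)^0·+1^0·+1^-9 = +1.
(a,b)_∞: sgn(-627)=−, sgn(2431)=+, so +1.
(a,b)_5: α=-2, u≡3; β=2, v≡4 (mod 5); (3|5)=-1, (4|5)=+1; sign (−1)^0·-1^2·+1^-2 = +1.
(a,b)_11: α=1, u≡4; β=-1, v≡1 (mod 11); (4|11)=+1, (1|11)=+1; sign (−1)^1·+1^-1·+1^1 = -1.
(a,b)_13: α=4, u≡3; β=1, v≡8 (mod 13); (3|13)=+1, (8|13)=-1; sign (−1)^0·+1^1·-1^4 = +1.
(a,b)_19: α=3, u≡4; β=0, v≡2 (mod 19); (4|19)=+1, (2|19)=-1; sign (−1)^0·+1^0·-1^3 = -1.
(a,b)_17: α=4, u≡8; β=1, v≡10 (mod 17); (8|17)=+1, (10|17)=-1; sign (−1)^0·+1^1·-1^4 = +1.
|Ram(-627, 2431)| = 2, even; anisotropic at {11, 19}.

[11, 19]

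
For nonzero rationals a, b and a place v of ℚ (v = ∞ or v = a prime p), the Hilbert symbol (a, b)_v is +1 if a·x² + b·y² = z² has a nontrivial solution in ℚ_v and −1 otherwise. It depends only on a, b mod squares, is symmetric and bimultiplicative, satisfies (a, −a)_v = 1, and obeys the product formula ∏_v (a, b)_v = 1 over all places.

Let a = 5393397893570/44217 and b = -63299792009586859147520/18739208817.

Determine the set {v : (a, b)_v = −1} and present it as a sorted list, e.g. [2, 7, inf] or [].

Mod squares: a ≡ 74290, b ≡ -515185. Check v ∈ {∞, 2, 3, 5, 7, 11, 17, 19, 23, 29, 31, 43}.
v=7: a=7^0·(≡3), b=7^-2·(≡1) mod 7; (3|7)=-1, (1|7)=+1; (−1)^{0·-2·3}·(-1)^-2·(+1)^0 = +1.
v=19: a=19^3·(≡18), b=19^5·(≡4) mod 19; (18|19)=-1, (4|19)=+1; (−1)^{3·5·9}·(-1)^5·(+1)^3 = +1.
v=5: a=5^1·(≡2), b=5^1·(≡3) mod 5; (2|5)=-1, (3|5)=-1; (−1)^{1·1·2}·(-1)^1·(-1)^1 = +1.
v=23: a=23^1·(≡19), b=23^4·(≡5) mod 23; (19|23)=-1, (5|23)=-1; (−1)^{1·4·11}·(-1)^4·(-1)^1 = -1.
v=31: a=31^0·(≡28), b=31^-2·(≡1) mod 31; (28|31)=+1, (1|31)=+1; (−1)^{0·-2·15}·(+1)^-2·(+1)^0 = +1.
v=2: v_2(a)=1, v_2(b)=8; units ≡ 1, 7 (mod 8); ε·ε+αω+βω = 0·1+1·0+8·0 ≡ 0  ⇒  (a,b)_2 = +1.
v=43: a=43^4·(≡32), b=43^2·(≡9) mod 43; (32|43)=-1, (9|43)=+1; (−1)^{4·2·21}·(-1)^2·(+1)^4 = +1.
v=29: a=29^0·(≡17), b=29^1·(≡17) mod 29; (17|29)=-1, (17|29)=-1; (−1)^{0·1·14}·(-1)^1·(-1)^0 = -1.
v=3: a=3^-2·(≡1), b=3^-4·(≡2) mod 3; (1|3)=+1, (2|3)=-1; (−1)^{-2·-4·1}·(+1)^-4·(-1)^-2 = +1.
v=11: a=11^0·(≡2), b=11^3·(≡5) mod 11; (2|11)=-1, (5|11)=+1; (−1)^{0·3·5}·(-1)^3·(+1)^0 = -1.
v=17: a=17^-3·(≡9), b=17^-3·(≡14) mod 17; (9|17)=+1, (14|17)=-1; (−1)^{-3·-3·8}·(+1)^-3·(-1)^-3 = -1.
v=∞: 74290 > 0 and -515185 < 0  ⇒  (a,b)_∞ = +1.
|Ram(74290, -515185)| = 4, even; anisotropic at {11, 17, 23, 29}.

[11, 17, 23, 29]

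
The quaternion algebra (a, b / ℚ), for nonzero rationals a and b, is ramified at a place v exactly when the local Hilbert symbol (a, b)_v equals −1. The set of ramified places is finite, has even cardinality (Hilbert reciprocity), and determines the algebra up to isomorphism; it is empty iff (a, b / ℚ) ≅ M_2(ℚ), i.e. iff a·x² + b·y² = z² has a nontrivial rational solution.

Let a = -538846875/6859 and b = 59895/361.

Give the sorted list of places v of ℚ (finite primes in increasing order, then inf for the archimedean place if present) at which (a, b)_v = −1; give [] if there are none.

[2, 11]

(a, b) ≡ (-37145, 55) mod (ℚ^×)²; places V = {2, 3, 5, 7, 11, 17, 19, 23, ∞}.
(a,b)_19: α=-3, u≡3; β=-2, v≡7 (mod 19); (3|19)=-1, (7|19)=+1; sign (−1)^0·-1^-2·+1^-3 = +1.
(a,b)_∞: sgn(-37145)=−, sgn(55)=+, so +1.
(a,b)_5: α=5, u≡1; β=1, v≡4 (mod 5); (1|5)=+1, (4|5)=+1; sign (−1)^0·+1^1·+1^5 = +1.
(a,b)_2: α=0, β=0; u≡7, v≡7 (mod 8); ε(u)ε(v)=1·1, αω(v)=0·0, βω(u)=0·0; sum ≡ 1  ⇒  -1.
(a,b)_23: α=1, u≡4; β=0, v≡16 (mod 23); (4|23)=+1, (16|23)=+1; sign (−1)^0·+1^0·+1^1 = +1.
(a,b)_7: α=2, u≡1; β=0, v≡6 (mod 7); (1|7)=+1, (6|7)=-1; sign (−1)^0·+1^0·-1^2 = +1.
(a,b)_3: α=2, u≡1; β=2, v≡1 (mod 3); (1|3)=+1, (1|3)=+1; sign (−1)^0·+1^2·+1^2 = +1.
(a,b)_17: α=1, u≡2; β=0, v≡1 (mod 17); (2|17)=+1, (1|17)=+1; sign (−1)^0·+1^0·+1^1 = +1.
(a,b)_11: α=0, u≡10; β=3, v≡5 (mod 11); (10|11)=-1, (5|11)=+1; sign (−1)^0·-1^3·+1^0 = -1.
|Ram(-37145, 55)| = 2, even; anisotropic at {2, 11}.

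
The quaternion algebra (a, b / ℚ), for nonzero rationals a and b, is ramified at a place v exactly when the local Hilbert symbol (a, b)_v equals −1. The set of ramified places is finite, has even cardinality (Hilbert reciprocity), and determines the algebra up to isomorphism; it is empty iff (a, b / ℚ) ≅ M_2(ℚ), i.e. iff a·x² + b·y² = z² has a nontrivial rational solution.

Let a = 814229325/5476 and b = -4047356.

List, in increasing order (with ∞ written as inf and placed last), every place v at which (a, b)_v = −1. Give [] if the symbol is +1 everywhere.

[29, 41]

(a, b) ≡ (437, -1011839) mod (ℚ^×)²; places V = {2, 3, 5, 7, 13, 19, 23, 29, 37, 41, ∞}.
(a,b)_37: α=-2, u≡9; β=1, v≡21 (mod 37); (9|37)=+1, (21|37)=+1; sign (−1)^0·+1^1·+1^-2 = +1.
(a,b)_29: α=0, u≡10; β=1, v≡13 (mod 29); (10|29)=-1, (13|29)=+1; sign (−1)^0·-1^1·+1^0 = -1.
(a,b)_2: α=-2, β=2; u≡5, v≡1 (mod 8); ε(u)ε(v)=0·0, αω(v)=-2·0, βω(u)=2·1; sum ≡ 0  ⇒  +1.
(a,b)_19: α=1, u≡9; β=0, v≡5 (mod 19); (9|19)=+1, (5|19)=+1; sign (−1)^0·+1^0·+1^1 = +1.
(a,b)_23: α=1, u≡10; β=1, v≡1 (mod 23); (10|23)=-1, (1|23)=+1; sign (−1)^1·-1^1·+1^1 = +1.
(a,b)_3: α=2, u≡2; β=0, v≡1 (mod 3); (2|3)=-1, (1|3)=+1; sign (−1)^0·-1^0·+1^2 = +1.
(a,b)_7: α=2, u≡5; β=0, v≡2 (mod 7); (5|7)=-1, (2|7)=+1; sign (−1)^0·-1^0·+1^2 = +1.
(a,b)_∞: sgn(437)=+, sgn(-1011839)=−, so +1.
(a,b)_13: α=2, u≡7; β=0, v≡12 (mod 13); (7|13)=-1, (12|13)=+1; sign (−1)^0·-1^0·+1^2 = +1.
(a,b)_5: α=2, u≡3; β=0, v≡4 (mod 5); (3|5)=-1, (4|5)=+1; sign (−1)^0·-1^0·+1^2 = +1.
(a,b)_41: α=0, u≡30; β=1, v≡12 (mod 41); (30|41)=-1, (12|41)=-1; sign (−1)^0·-1^1·-1^0 = -1.
|Ram(437, -1011839)| = 2, even; anisotropic at {29, 41}.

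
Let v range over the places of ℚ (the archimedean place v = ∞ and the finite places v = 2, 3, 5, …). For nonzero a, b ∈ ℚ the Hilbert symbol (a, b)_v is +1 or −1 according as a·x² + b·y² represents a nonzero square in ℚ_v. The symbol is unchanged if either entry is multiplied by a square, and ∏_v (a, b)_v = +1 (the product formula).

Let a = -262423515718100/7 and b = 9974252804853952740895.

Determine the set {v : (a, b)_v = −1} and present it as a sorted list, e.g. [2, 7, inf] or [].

[5, 11]

Mod squares: a ≡ -203, b ≡ 363055. Check v ∈ {∞, 2, 5, 7, 11, 19, 23, 29, 41}.
v=29: a=29^3·(≡7), b=29^4·(≡7) mod 29; (7|29)=+1, (7|29)=+1; (−1)^{3·4·14}·(+1)^4·(+1)^3 = +1.
v=41: a=41^2·(≡18), b=41^3·(≡16) mod 41; (18|41)=+1, (16|41)=+1; (−1)^{2·3·20}·(+1)^3·(+1)^2 = +1.
v=23: a=23^2·(≡8), b=23^3·(≡11) mod 23; (8|23)=+1, (11|23)=-1; (−1)^{2·3·11}·(+1)^3·(-1)^2 = +1.
v=11: a=11^2·(≡10), b=11^3·(≡5) mod 11; (10|11)=-1, (5|11)=+1; (−1)^{2·3·5}·(-1)^3·(+1)^2 = -1.
v=5: a=5^2·(≡3), b=5^1·(≡4) mod 5; (3|5)=-1, (4|5)=+1; (−1)^{2·1·2}·(-1)^1·(+1)^2 = -1.
v=7: a=7^-1·(≡5), b=7^1·(≡1) mod 7; (5|7)=-1, (1|7)=+1; (−1)^{-1·1·3}·(-1)^1·(+1)^-1 = +1.
v=2: v_2(a)=2, v_2(b)=0; units ≡ 5, 7 (mod 8); ε·ε+αω+βω = 0·1+2·0+0·1 ≡ 0  ⇒  (a,b)_2 = +1.
v=19: a=19^0·(≡5), b=19^2·(≡18) mod 19; (5|19)=+1, (18|19)=-1; (−1)^{0·2·9}·(+1)^2·(-1)^0 = +1.
v=∞: -203 < 0 and 363055 > 0  ⇒  (a,b)_∞ = +1.
Ram(-203, 363055) = {5, 11}; no ℚ_5-point on the conic.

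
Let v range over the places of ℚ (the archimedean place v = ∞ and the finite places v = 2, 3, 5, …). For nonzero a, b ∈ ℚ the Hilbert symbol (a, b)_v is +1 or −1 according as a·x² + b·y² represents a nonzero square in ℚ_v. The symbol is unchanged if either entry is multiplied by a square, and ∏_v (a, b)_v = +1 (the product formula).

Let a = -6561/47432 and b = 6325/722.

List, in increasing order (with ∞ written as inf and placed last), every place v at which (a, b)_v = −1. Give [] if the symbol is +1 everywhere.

[2, 23]

(a, b) ≡ (-2, 506) mod (ℚ^×)²; places V = {2, 3, 5, 7, 11, 19, 23, ∞}.
(a,b)_3: α=8, u≡1; β=0, v≡2 (mod 3); (1|3)=+1, (2|3)=-1; sign (−1)^0·+1^0·-1^8 = +1.
(a,b)_∞: sgn(-2)=−, sgn(506)=+, so +1.
(a,b)_11: α=-2, u≡4; β=1, v≡2 (mod 11); (4|11)=+1, (2|11)=-1; sign (−1)^0·+1^1·-1^-2 = +1.
(a,b)_19: α=0, u≡4; β=-2, v≡18 (mod 19); (4|19)=+1, (18|19)=-1; sign (−1)^0·+1^-2·-1^0 = +1.
(a,b)_7: α=-2, u≡6; β=0, v≡4 (mod 7); (6|7)=-1, (4|7)=+1; sign (−1)^0·-1^0·+1^-2 = +1.
(a,b)_23: α=0, u≡22; β=1, v≡5 (mod 23); (22|23)=-1, (5|23)=-1; sign (−1)^0·-1^1·-1^0 = -1.
(a,b)_5: α=0, u≡2; β=2, v≡4 (mod 5); (2|5)=-1, (4|5)=+1; sign (−1)^0·-1^2·+1^0 = +1.
(a,b)_2: α=-3, β=-1; u≡7, v≡5 (mod 8); ε(u)ε(v)=1·0, αω(v)=-3·1, βω(u)=-1·0; sum ≡ 1  ⇒  -1.
Ram(-2, 506) = {2, 23}; no ℚ_2-point on the conic.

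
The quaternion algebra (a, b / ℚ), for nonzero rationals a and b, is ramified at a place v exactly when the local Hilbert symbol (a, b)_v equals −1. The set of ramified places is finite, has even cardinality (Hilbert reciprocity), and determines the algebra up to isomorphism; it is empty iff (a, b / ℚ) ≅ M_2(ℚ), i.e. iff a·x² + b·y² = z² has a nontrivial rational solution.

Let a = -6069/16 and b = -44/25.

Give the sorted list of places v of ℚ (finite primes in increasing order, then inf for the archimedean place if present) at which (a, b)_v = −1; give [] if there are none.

[7, inf]

Mod squares: a ≡ -21, b ≡ -11. Check v ∈ {∞, 2, 3, 5, 7, 11, 17}.
v=17: a=17^2·(≡4), b=17^0·(≡3) mod 17; (4|17)=+1, (3|17)=-1; (−1)^{2·0·8}·(+1)^0·(-1)^2 = +1.
v=2: v_2(a)=-4, v_2(b)=2; units ≡ 3, 5 (mod 8); ε·ε+αω+βω = 1·0+-4·1+2·1 ≡ 0  ⇒  (a,b)_2 = +1.
v=11: a=11^0·(≡5), b=11^1·(≡6) mod 11; (5|11)=+1, (6|11)=-1; (−1)^{0·1·5}·(+1)^1·(-1)^0 = +1.
v=3: a=3^1·(≡2), b=3^0·(≡1) mod 3; (2|3)=-1, (1|3)=+1; (−1)^{1·0·1}·(-1)^0·(+1)^1 = +1.
v=5: a=5^0·(≡1), b=5^-2·(≡1) mod 5; (1|5)=+1, (1|5)=+1; (−1)^{0·-2·2}·(+1)^-2·(+1)^0 = +1.
v=∞: -21 < 0 and -11 < 0  ⇒  (a,b)_∞ = -1.
v=7: a=7^1·(≡4), b=7^0·(≡3) mod 7; (4|7)=+1, (3|7)=-1; (−1)^{1·0·3}·(+1)^0·(-1)^1 = -1.
Ram(-21, -11) = {7, ∞}; no ℚ_7-point on the conic.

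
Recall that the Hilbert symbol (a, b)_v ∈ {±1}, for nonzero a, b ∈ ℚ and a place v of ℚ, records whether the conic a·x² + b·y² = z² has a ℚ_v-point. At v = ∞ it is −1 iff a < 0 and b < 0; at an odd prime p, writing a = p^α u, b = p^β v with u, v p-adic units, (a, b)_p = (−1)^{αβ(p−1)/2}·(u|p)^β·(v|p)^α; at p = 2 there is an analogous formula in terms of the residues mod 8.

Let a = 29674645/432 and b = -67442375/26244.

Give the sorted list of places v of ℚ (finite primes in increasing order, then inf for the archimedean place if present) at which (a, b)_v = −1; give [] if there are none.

[5, 7, 11, 13]

Mod squares: a ≡ 15015, b ≡ -455. Check v ∈ {∞, 2, 3, 5, 7, 11, 13}.
v=3: a=3^-3·(≡1), b=3^-8·(≡1) mod 3; (1|3)=+1, (1|3)=+1; (−1)^{-3·-8·1}·(+1)^-8·(+1)^-3 = +1.
v=7: a=7^3·(≡6), b=7^3·(≡5) mod 7; (6|7)=-1, (5|7)=-1; (−1)^{3·3·3}·(-1)^3·(-1)^3 = -1.
v=13: a=13^1·(≡7), b=13^1·(≡10) mod 13; (7|13)=-1, (10|13)=+1; (−1)^{1·1·6}·(-1)^1·(+1)^1 = -1.
v=11: a=11^3·(≡3), b=11^2·(≡8) mod 11; (3|11)=+1, (8|11)=-1; (−1)^{3·2·5}·(+1)^2·(-1)^3 = -1.
v=2: v_2(a)=-4, v_2(b)=-2; units ≡ 7, 1 (mod 8); ε·ε+αω+βω = 1·0+-4·0+-2·0 ≡ 0  ⇒  (a,b)_2 = +1.
v=∞: 15015 > 0 and -455 < 0  ⇒  (a,b)_∞ = +1.
v=5: a=5^1·(≡2), b=5^3·(≡4) mod 5; (2|5)=-1, (4|5)=+1; (−1)^{1·3·2}·(-1)^3·(+1)^1 = -1.
|Ram(15015, -455)| = 4, even; anisotropic at {5, 7, 11, 13}.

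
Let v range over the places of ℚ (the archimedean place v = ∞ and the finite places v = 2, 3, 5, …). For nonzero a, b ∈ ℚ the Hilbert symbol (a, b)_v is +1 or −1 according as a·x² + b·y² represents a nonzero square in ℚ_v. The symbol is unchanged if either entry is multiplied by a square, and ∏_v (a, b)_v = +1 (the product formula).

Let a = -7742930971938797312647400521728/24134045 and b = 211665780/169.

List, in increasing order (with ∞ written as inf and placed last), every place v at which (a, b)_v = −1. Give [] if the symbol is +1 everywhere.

Mod squares: a ≡ -1567827085, b ≡ 5879605. Check v ∈ {∞, 2, 3, 5, 11, 13, 19, 23, 29, 37, 41, 43}.
v=29: a=29^4·(≡10), b=29^1·(≡9) mod 29; (10|29)=-1, (9|29)=+1; (−1)^{4·1·14}·(-1)^1·(+1)^4 = -1.
v=2: v_2(a)=18, v_2(b)=2; units ≡ 3, 5 (mod 8); ε·ε+αω+βω = 1·0+18·1+2·1 ≡ 0  ⇒  (a,b)_2 = +1.
v=3: a=3^4·(≡2), b=3^2·(≡1) mod 3; (2|3)=-1, (1|3)=+1; (−1)^{4·2·1}·(-1)^2·(+1)^4 = +1.
v=23: a=23^3·(≡6), b=23^1·(≡1) mod 23; (6|23)=+1, (1|23)=+1; (−1)^{3·1·11}·(+1)^1·(+1)^3 = -1.
v=43: a=43^3·(≡31), b=43^1·(≡17) mod 43; (31|43)=+1, (17|43)=+1; (−1)^{3·1·21}·(+1)^1·(+1)^3 = -1.
v=41: a=41^3·(≡8), b=41^1·(≡13) mod 41; (8|41)=+1, (13|41)=-1; (−1)^{3·1·20}·(+1)^1·(-1)^3 = -1.
v=13: a=13^-6·(≡5), b=13^-2·(≡1) mod 13; (5|13)=-1, (1|13)=+1; (−1)^{-6·-2·6}·(-1)^-2·(+1)^-6 = +1.
v=19: a=19^1·(≡10), b=19^0·(≡17) mod 19; (10|19)=-1, (17|19)=+1; (−1)^{1·0·9}·(-1)^0·(+1)^1 = +1.
v=11: a=11^1·(≡4), b=11^0·(≡10) mod 11; (4|11)=+1, (10|11)=-1; (−1)^{1·0·5}·(+1)^0·(-1)^1 = -1.
v=37: a=37^1·(≡34), b=37^0·(≡26) mod 37; (34|37)=+1, (26|37)=+1; (−1)^{1·0·18}·(+1)^0·(+1)^1 = +1.
v=∞: -1567827085 < 0 and 5879605 > 0  ⇒  (a,b)_∞ = +1.
v=5: a=5^-1·(≡3), b=5^1·(≡4) mod 5; (3|5)=-1, (4|5)=+1; (−1)^{-1·1·2}·(-1)^1·(+1)^-1 = -1.
(-1567827085, 5879605 / ℚ) ramifies at {5, 11, 23, 29, 41, 43}: a division algebra.

[5, 11, 23, 29, 41, 43]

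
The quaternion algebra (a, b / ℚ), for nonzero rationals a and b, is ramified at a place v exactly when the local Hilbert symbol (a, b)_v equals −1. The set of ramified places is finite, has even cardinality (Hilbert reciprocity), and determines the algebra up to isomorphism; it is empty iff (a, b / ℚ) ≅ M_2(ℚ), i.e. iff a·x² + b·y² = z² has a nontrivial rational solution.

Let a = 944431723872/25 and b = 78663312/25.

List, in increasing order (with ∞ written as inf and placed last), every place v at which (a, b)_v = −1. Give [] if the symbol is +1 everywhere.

[7, 13, 23, 29]

(a, b) ≡ (182, 60697) mod (ℚ^×)²; places V = {2, 3, 5, 7, 13, 23, 29, ∞}.
(a,b)_5: α=-2, u≡2; β=-2, v≡2 (mod 5); (2|5)=-1, (2|5)=-1; sign (−1)^0·-1^-2·-1^-2 = +1.
(a,b)_2: α=5, β=4; u≡3, v≡1 (mod 8); ε(u)ε(v)=1·0, αω(v)=5·0, βω(u)=4·1; sum ≡ 0  ⇒  +1.
(a,b)_3: α=6, u≡2; β=4, v≡1 (mod 3); (2|3)=-1, (1|3)=+1; sign (−1)^0·-1^4·+1^6 = +1.
(a,b)_∞: sgn(182)=+, sgn(60697)=+, so +1.
(a,b)_13: α=1, u≡4; β=1, v≡8 (mod 13); (4|13)=+1, (8|13)=-1; sign (−1)^0·+1^1·-1^1 = -1.
(a,b)_23: α=2, u≡7; β=1, v≡22 (mod 23); (7|23)=-1, (22|23)=-1; sign (−1)^0·-1^1·-1^2 = -1.
(a,b)_29: α=2, u≡3; β=1, v≡4 (mod 29); (3|29)=-1, (4|29)=+1; sign (−1)^0·-1^1·+1^2 = -1.
(a,b)_7: α=1, u≡3; β=1, v≡3 (mod 7); (3|7)=-1, (3|7)=-1; sign (−1)^1·-1^1·-1^1 = -1.
|Ram(182, 60697)| = 4, even; anisotropic at {7, 13, 23, 29}.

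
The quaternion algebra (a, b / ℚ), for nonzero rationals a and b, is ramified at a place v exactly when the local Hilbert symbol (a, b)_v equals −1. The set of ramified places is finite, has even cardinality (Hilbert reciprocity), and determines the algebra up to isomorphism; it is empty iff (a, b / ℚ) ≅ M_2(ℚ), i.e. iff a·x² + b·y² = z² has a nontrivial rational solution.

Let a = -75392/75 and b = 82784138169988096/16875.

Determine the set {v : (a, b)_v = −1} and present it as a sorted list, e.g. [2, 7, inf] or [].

(a, b) ≡ (-3534, 1767) mod (ℚ^×)²; places V = {2, 3, 5, 17, 19, 31, 37, ∞}.
(a,b)_19: α=1, u≡16; β=3, v≡9 (mod 19); (16|19)=+1, (9|19)=+1; sign (−1)^1·+1^3·+1^1 = -1.
(a,b)_31: α=1, u≡18; β=3, v≡11 (mod 31); (18|31)=+1, (11|31)=-1; sign (−1)^1·+1^3·-1^1 = +1.
(a,b)_∞: sgn(-3534)=−, sgn(1767)=+, so +1.
(a,b)_17: α=0, u≡15; β=2, v≡4 (mod 17); (15|17)=+1, (4|17)=+1; sign (−1)^0·+1^2·+1^0 = +1.
(a,b)_3: α=-1, u≡1; β=-3, v≡1 (mod 3); (1|3)=+1, (1|3)=+1; sign (−1)^1·+1^-3·+1^-1 = -1.
(a,b)_5: α=-2, u≡1; β=-4, v≡3 (mod 5); (1|5)=+1, (3|5)=-1; sign (−1)^0·+1^-4·-1^-2 = +1.
(a,b)_37: α=0, u≡14; β=2, v≡21 (mod 37); (14|37)=-1, (21|37)=+1; sign (−1)^0·-1^2·+1^0 = +1.
(a,b)_2: α=7, β=10; u≡1, v≡7 (mod 8); ε(u)ε(v)=0·1, αω(v)=7·0, βω(u)=10·0; sum ≡ 0  ⇒  +1.
|Ram(-3534, 1767)| = 2, even; anisotropic at {3, 19}.

[3, 19]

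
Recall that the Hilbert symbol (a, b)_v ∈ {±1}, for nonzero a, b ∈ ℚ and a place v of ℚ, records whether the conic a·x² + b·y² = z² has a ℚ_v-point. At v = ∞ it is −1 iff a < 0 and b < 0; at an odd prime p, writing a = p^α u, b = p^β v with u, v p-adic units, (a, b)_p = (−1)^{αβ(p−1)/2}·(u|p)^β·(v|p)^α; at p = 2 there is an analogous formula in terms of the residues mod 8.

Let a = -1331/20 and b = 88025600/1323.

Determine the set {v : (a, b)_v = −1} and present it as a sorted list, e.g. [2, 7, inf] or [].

Mod squares: a ≡ -55, b ≡ 78. Check v ∈ {∞, 2, 3, 5, 7, 11, 13, 23}.
v=7: a=7^0·(≡1), b=7^-2·(≡2) mod 7; (1|7)=+1, (2|7)=+1; (−1)^{0·-2·3}·(+1)^-2·(+1)^0 = +1.
v=13: a=13^0·(≡3), b=13^1·(≡2) mod 13; (3|13)=+1, (2|13)=-1; (−1)^{0·1·6}·(+1)^1·(-1)^0 = +1.
v=3: a=3^0·(≡2), b=3^-3·(≡2) mod 3; (2|3)=-1, (2|3)=-1; (−1)^{0·-3·1}·(-1)^-3·(-1)^0 = -1.
v=∞: -55 < 0 and 78 > 0  ⇒  (a,b)_∞ = +1.
v=11: a=11^3·(≡6), b=11^0·(≡1) mod 11; (6|11)=-1, (1|11)=+1; (−1)^{3·0·5}·(-1)^0·(+1)^3 = +1.
v=23: a=23^0·(≡22), b=23^2·(≡13) mod 23; (22|23)=-1, (13|23)=+1; (−1)^{0·2·11}·(-1)^2·(+1)^0 = +1.
v=2: v_2(a)=-2, v_2(b)=9; units ≡ 1, 7 (mod 8); ε·ε+αω+βω = 0·1+-2·0+9·0 ≡ 0  ⇒  (a,b)_2 = +1.
v=5: a=5^-1·(≡1), b=5^2·(≡3) mod 5; (1|5)=+1, (3|5)=-1; (−1)^{-1·2·2}·(+1)^2·(-1)^-1 = -1.
Ram(-55, 78) = {3, 5}; no ℚ_3-point on the conic.

[3, 5]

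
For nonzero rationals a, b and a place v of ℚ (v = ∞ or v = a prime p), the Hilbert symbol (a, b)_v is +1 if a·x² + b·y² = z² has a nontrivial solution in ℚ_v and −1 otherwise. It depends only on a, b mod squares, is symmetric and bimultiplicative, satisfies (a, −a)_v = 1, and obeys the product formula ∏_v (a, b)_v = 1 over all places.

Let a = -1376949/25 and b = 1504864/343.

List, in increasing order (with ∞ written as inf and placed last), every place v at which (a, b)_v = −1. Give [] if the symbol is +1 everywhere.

Mod squares: a ≡ -28101, b ≡ 658378. Check v ∈ {∞, 2, 3, 5, 7, 17, 19, 29, 31, 37, 41}.
v=31: a=31^0·(≡14), b=31^1·(≡30) mod 31; (14|31)=+1, (30|31)=-1; (−1)^{0·1·15}·(+1)^1·(-1)^0 = +1.
v=29: a=29^1·(≡2), b=29^0·(≡24) mod 29; (2|29)=-1, (24|29)=+1; (−1)^{1·0·14}·(-1)^0·(+1)^1 = +1.
v=17: a=17^1·(≡1), b=17^0·(≡8) mod 17; (1|17)=+1, (8|17)=+1; (−1)^{1·0·8}·(+1)^0·(+1)^1 = +1.
v=3: a=3^1·(≡2), b=3^0·(≡1) mod 3; (2|3)=-1, (1|3)=+1; (−1)^{1·0·1}·(-1)^0·(+1)^1 = +1.
v=2: v_2(a)=0, v_2(b)=5; units ≡ 3, 5 (mod 8); ε·ε+αω+βω = 1·0+0·1+5·1 ≡ 1  ⇒  (a,b)_2 = -1.
v=5: a=5^-2·(≡1), b=5^0·(≡3) mod 5; (1|5)=+1, (3|5)=-1; (−1)^{-2·0·2}·(+1)^0·(-1)^-2 = +1.
v=37: a=37^0·(≡18), b=37^1·(≡12) mod 37; (18|37)=-1, (12|37)=+1; (−1)^{0·1·18}·(-1)^1·(+1)^0 = -1.
v=19: a=19^1·(≡15), b=19^0·(≡7) mod 19; (15|19)=-1, (7|19)=+1; (−1)^{1·0·9}·(-1)^0·(+1)^1 = +1.
v=41: a=41^0·(≡8), b=41^1·(≡17) mod 41; (8|41)=+1, (17|41)=-1; (−1)^{0·1·20}·(+1)^1·(-1)^0 = +1.
v=7: a=7^2·(≡1), b=7^-3·(≡4) mod 7; (1|7)=+1, (4|7)=+1; (−1)^{2·-3·3}·(+1)^-3·(+1)^2 = +1.
v=∞: -28101 < 0 and 658378 > 0  ⇒  (a,b)_∞ = +1.
Ram(-28101, 658378) = {2, 37}; no ℚ_2-point on the conic.

[2, 37]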